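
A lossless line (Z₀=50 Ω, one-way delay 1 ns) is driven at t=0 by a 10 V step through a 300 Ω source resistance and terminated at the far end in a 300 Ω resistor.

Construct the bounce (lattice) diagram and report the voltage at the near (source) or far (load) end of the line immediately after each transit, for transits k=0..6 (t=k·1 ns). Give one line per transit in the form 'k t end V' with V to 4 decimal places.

0 0 source 1.4286
1 1 load 2.4490
2 2 source 3.1778
3 3 load 3.6985
4 4 source 4.0703
5 5 load 4.3359
6 6 source 4.5257

Γ_L=0.714286, Γ_S=0.714286; launch V₁=10·50/350=1.428571
k=0 src: V=1.4286
k=1 load: inc=1.428571, refl=1.428571·0.714286=1.0204; V=0.000000+1.428571+1.020408=2.4490
k=2 src: inc=1.020408, refl=1.020408·0.714286=0.7289; V=1.428571+1.020408+0.728863=3.1778
k=3 load: inc=0.728863, refl=0.728863·0.714286=0.5206; V=2.448980+0.728863+0.520616=3.6985
k=4 src: inc=0.520616, refl=0.520616·0.714286=0.3719; V=3.177843+0.520616+0.371869=4.0703
k=5 load: inc=0.371869, refl=0.371869·0.714286=0.2656; V=3.698459+0.371869+0.265621=4.3359
k=6 src: inc=0.265621, refl=0.265621·0.714286=0.1897; V=4.070328+0.265621+0.189729=4.5257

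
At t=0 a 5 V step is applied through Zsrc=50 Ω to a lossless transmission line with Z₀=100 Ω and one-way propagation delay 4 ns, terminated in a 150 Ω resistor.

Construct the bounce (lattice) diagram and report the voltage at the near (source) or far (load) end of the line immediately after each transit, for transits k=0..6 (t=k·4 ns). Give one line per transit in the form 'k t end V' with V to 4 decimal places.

0 0 source 3.3333
1 4 load 4.0000
2 8 source 3.7778
3 12 load 3.7333
4 16 source 3.7481
5 20 load 3.7511
6 24 source 3.7501

Γ_L=0.200000, Γ_S=-0.333333; launch V₁=5·100/150=3.333333
k=0 src: V=3.3333
k=1 load: inc=3.333333, refl=3.333333·0.200000=0.6667; V=0.000000+3.333333+0.666667=4.0000
k=2 src: inc=0.666667, refl=0.666667·-0.333333=-0.2222; V=3.333333+0.666667+-0.222222=3.7778
k=3 load: inc=-0.222222, refl=-0.222222·0.200000=-0.0444; V=4.000000+-0.222222+-0.044444=3.7333
k=4 src: inc=-0.044444, refl=-0.044444·-0.333333=0.0148; V=3.777778+-0.044444+0.014815=3.7481
k=5 load: inc=0.014815, refl=0.014815·0.200000=0.0030; V=3.733333+0.014815+0.002963=3.7511
k=6 src: inc=0.002963, refl=0.002963·-0.333333=-0.0010; V=3.748148+0.002963+-0.000988=3.7501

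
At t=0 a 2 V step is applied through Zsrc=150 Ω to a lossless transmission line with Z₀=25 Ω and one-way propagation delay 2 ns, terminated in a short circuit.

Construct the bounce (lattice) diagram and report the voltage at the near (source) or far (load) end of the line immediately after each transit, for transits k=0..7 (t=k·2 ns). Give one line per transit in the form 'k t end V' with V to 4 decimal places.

0 0 source 0.2857
1 2 load 0.0000
2 4 source -0.2041
3 6 load 0.0000
4 8 source 0.1458
5 10 load 0.0000
6 12 source -0.1041
7 14 load 0.0000

Γ_L=-1.000000, Γ_S=0.714286; launch V₁=2·25/175=0.285714
k=0 src: V=0.2857
k=1 load: inc=0.285714, refl=0.285714·-1.000000=-0.2857; V=0.000000+0.285714+-0.285714=0.0000
k=2 src: inc=-0.285714, refl=-0.285714·0.714286=-0.2041; V=0.285714+-0.285714+-0.204082=-0.2041
k=3 load: inc=-0.204082, refl=-0.204082·-1.000000=0.2041; V=0.000000+-0.204082+0.204082=0.0000
k=4 src: inc=0.204082, refl=0.204082·0.714286=0.1458; V=-0.204082+0.204082+0.145773=0.1458
k=5 load: inc=0.145773, refl=0.145773·-1.000000=-0.1458; V=0.000000+0.145773+-0.145773=0.0000
k=6 src: inc=-0.145773, refl=-0.145773·0.714286=-0.1041; V=0.145773+-0.145773+-0.104123=-0.1041
k=7 load: inc=-0.104123, refl=-0.104123·-1.000000=0.1041; V=0.000000+-0.104123+0.104123=0.0000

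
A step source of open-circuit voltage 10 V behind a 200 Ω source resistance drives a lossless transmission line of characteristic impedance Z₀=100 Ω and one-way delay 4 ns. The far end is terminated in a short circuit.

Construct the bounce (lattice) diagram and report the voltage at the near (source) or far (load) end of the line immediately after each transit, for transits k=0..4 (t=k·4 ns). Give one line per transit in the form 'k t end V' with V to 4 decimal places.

0 0 source 3.3333
1 4 load 0.0000
2 8 source -1.1111
3 12 load 0.0000
4 16 source 0.3704

Γ_L=-1.000000, Γ_S=0.333333; launch V₁=10·100/300=3.333333
k=0 src: V=3.3333
k=1 load: inc=3.333333, refl=3.333333·-1.000000=-3.3333; V=0.000000+3.333333+-3.333333=0.0000
k=2 src: inc=-3.333333, refl=-3.333333·0.333333=-1.1111; V=3.333333+-3.333333+-1.111111=-1.1111
k=3 load: inc=-1.111111, refl=-1.111111·-1.000000=1.1111; V=0.000000+-1.111111+1.111111=0.0000
k=4 src: inc=1.111111, refl=1.111111·0.333333=0.3704; V=-1.111111+1.111111+0.370370=0.3704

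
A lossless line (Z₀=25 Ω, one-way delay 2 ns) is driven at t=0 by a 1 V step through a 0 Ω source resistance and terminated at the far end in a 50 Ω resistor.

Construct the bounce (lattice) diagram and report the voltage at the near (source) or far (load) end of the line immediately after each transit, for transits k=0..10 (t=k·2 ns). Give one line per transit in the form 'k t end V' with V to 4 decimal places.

0 0 source 1.0000
1 2 load 1.3333
2 4 source 1.0000
3 6 load 0.8889
4 8 source 1.0000
5 10 load 1.0370
6 12 source 1.0000
7 14 load 0.9877
8 16 source 1.0000
9 18 load 1.0041
10 20 source 1.0000

Γ_L=0.333333, Γ_S=-1.000000; launch V₁=1·25/25=1.000000
k=0 src: V=1.0000
k=1 load: inc=1.000000, refl=1.000000·0.333333=0.3333; V=0.000000+1.000000+0.333333=1.3333
k=2 src: inc=0.333333, refl=0.333333·-1.000000=-0.3333; V=1.000000+0.333333+-0.333333=1.0000
k=3 load: inc=-0.333333, refl=-0.333333·0.333333=-0.1111; V=1.333333+-0.333333+-0.111111=0.8889
k=4 src: inc=-0.111111, refl=-0.111111·-1.000000=0.1111; V=1.000000+-0.111111+0.111111=1.0000
k=5 load: inc=0.111111, refl=0.111111·0.333333=0.0370; V=0.888889+0.111111+0.037037=1.0370
k=6 src: inc=0.037037, refl=0.037037·-1.000000=-0.0370; V=1.000000+0.037037+-0.037037=1.0000
k=7 load: inc=-0.037037, refl=-0.037037·0.333333=-0.0123; V=1.037037+-0.037037+-0.012346=0.9877
k=8 src: inc=-0.012346, refl=-0.012346·-1.000000=0.0123; V=1.000000+-0.012346+0.012346=1.0000
k=9 load: inc=0.012346, refl=0.012346·0.333333=0.0041; V=0.987654+0.012346+0.004115=1.0041
k=10 src: inc=0.004115, refl=0.004115·-1.000000=-0.0041; V=1.000000+0.004115+-0.004115=1.0000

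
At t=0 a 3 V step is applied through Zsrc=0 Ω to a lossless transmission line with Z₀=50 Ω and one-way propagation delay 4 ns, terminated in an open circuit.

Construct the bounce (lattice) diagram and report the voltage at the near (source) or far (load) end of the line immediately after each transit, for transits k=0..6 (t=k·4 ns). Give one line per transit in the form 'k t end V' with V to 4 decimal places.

Γ_L=1.000000, Γ_S=-1.000000; launch V₁=3·50/50=3.000000
k=0 src: V=3.0000
k=1 load: inc=3.000000, refl=3.000000·1.000000=3.0000; V=0.000000+3.000000+3.000000=6.0000
k=2 src: inc=3.000000, refl=3.000000·-1.000000=-3.0000; V=3.000000+3.000000+-3.000000=3.0000
k=3 load: inc=-3.000000, refl=-3.000000·1.000000=-3.0000; V=6.000000+-3.000000+-3.000000=0.0000
k=4 src: inc=-3.000000, refl=-3.000000·-1.000000=3.0000; V=3.000000+-3.000000+3.000000=3.0000
k=5 load: inc=3.000000, refl=3.000000·1.000000=3.0000; V=0.000000+3.000000+3.000000=6.0000
k=6 src: inc=3.000000, refl=3.000000·-1.000000=-3.0000; V=3.000000+3.000000+-3.000000=3.0000

0 0 source 3.0000
1 4 load 6.0000
2 8 source 3.0000
3 12 load 0.0000
4 16 source 3.0000
5 20 load 6.0000
6 24 source 3.0000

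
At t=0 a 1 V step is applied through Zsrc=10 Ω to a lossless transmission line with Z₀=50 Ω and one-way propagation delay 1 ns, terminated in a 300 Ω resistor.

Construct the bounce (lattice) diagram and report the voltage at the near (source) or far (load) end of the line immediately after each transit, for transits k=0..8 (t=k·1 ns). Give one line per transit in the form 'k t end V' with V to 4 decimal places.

0 0 source 0.8333
1 1 load 1.4286
2 2 source 1.0317
3 3 load 0.7483
4 4 source 0.9373
5 5 load 1.0722
6 6 source 0.9823
7 7 load 0.9180
8 8 source 0.9608

Γ_L=0.714286, Γ_S=-0.666667; launch V₁=1·50/60=0.833333
k=0 src: V=0.8333
k=1 load: inc=0.833333, refl=0.833333·0.714286=0.5952; V=0.000000+0.833333+0.595238=1.4286
k=2 src: inc=0.595238, refl=0.595238·-0.666667=-0.3968; V=0.833333+0.595238+-0.396825=1.0317
k=3 load: inc=-0.396825, refl=-0.396825·0.714286=-0.2834; V=1.428571+-0.396825+-0.283447=0.7483
k=4 src: inc=-0.283447, refl=-0.283447·-0.666667=0.1890; V=1.031746+-0.283447+0.188964=0.9373
k=5 load: inc=0.188964, refl=0.188964·0.714286=0.1350; V=0.748299+0.188964+0.134975=1.0722
k=6 src: inc=0.134975, refl=0.134975·-0.666667=-0.0900; V=0.937264+0.134975+-0.089983=0.9823
k=7 load: inc=-0.089983, refl=-0.089983·0.714286=-0.0643; V=1.072238+-0.089983+-0.064274=0.9180
k=8 src: inc=-0.064274, refl=-0.064274·-0.666667=0.0428; V=0.982255+-0.064274+0.042849=0.9608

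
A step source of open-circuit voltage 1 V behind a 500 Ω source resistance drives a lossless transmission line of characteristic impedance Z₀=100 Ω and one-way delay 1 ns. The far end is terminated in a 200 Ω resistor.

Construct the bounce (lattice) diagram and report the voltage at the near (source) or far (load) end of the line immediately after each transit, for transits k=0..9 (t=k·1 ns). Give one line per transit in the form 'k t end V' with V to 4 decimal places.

Γ_L=0.333333, Γ_S=0.666667; launch V₁=1·100/600=0.166667
k=0 src: V=0.1667
k=1 load: inc=0.166667, refl=0.166667·0.333333=0.0556; V=0.000000+0.166667+0.055556=0.2222
k=2 src: inc=0.055556, refl=0.055556·0.666667=0.0370; V=0.166667+0.055556+0.037037=0.2593
k=3 load: inc=0.037037, refl=0.037037·0.333333=0.0123; V=0.222222+0.037037+0.012346=0.2716
k=4 src: inc=0.012346, refl=0.012346·0.666667=0.0082; V=0.259259+0.012346+0.008230=0.2798
k=5 load: inc=0.008230, refl=0.008230·0.333333=0.0027; V=0.271605+0.008230+0.002743=0.2826
k=6 src: inc=0.002743, refl=0.002743·0.666667=0.0018; V=0.279835+0.002743+0.001829=0.2844
k=7 load: inc=0.001829, refl=0.001829·0.333333=0.0006; V=0.282579+0.001829+0.000610=0.2850
k=8 src: inc=0.000610, refl=0.000610·0.666667=0.0004; V=0.284408+0.000610+0.000406=0.2854
k=9 load: inc=0.000406, refl=0.000406·0.333333=0.0001; V=0.285018+0.000406+0.000135=0.2856

0 0 source 0.1667
1 1 load 0.2222
2 2 source 0.2593
3 3 load 0.2716
4 4 source 0.2798
5 5 load 0.2826
6 6 source 0.2844
7 7 load 0.2850
8 8 source 0.2854
9 9 load 0.2856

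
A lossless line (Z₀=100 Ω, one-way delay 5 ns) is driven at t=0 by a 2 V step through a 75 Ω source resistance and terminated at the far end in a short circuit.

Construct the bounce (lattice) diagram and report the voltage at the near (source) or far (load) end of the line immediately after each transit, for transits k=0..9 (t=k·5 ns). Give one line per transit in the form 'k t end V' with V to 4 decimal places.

Γ_L=-1.000000, Γ_S=-0.142857; launch V₁=2·100/175=1.142857
k=0 src: V=1.1429
k=1 load: inc=1.142857, refl=1.142857·-1.000000=-1.1429; V=0.000000+1.142857+-1.142857=0.0000
k=2 src: inc=-1.142857, refl=-1.142857·-0.142857=0.1633; V=1.142857+-1.142857+0.163265=0.1633
k=3 load: inc=0.163265, refl=0.163265·-1.000000=-0.1633; V=0.000000+0.163265+-0.163265=0.0000
k=4 src: inc=-0.163265, refl=-0.163265·-0.142857=0.0233; V=0.163265+-0.163265+0.023324=0.0233
k=5 load: inc=0.023324, refl=0.023324·-1.000000=-0.0233; V=0.000000+0.023324+-0.023324=0.0000
k=6 src: inc=-0.023324, refl=-0.023324·-0.142857=0.0033; V=0.023324+-0.023324+0.003332=0.0033
k=7 load: inc=0.003332, refl=0.003332·-1.000000=-0.0033; V=0.000000+0.003332+-0.003332=0.0000
k=8 src: inc=-0.003332, refl=-0.003332·-0.142857=0.0005; V=0.003332+-0.003332+0.000476=0.0005
k=9 load: inc=0.000476, refl=0.000476·-1.000000=-0.0005; V=0.000000+0.000476+-0.000476=0.0000

0 0 source 1.1429
1 5 load 0.0000
2 10 source 0.1633
3 15 load 0.0000
4 20 source 0.0233
5 25 load 0.0000
6 30 source 0.0033
7 35 load 0.0000
8 40 source 0.0005
9 45 load 0.0000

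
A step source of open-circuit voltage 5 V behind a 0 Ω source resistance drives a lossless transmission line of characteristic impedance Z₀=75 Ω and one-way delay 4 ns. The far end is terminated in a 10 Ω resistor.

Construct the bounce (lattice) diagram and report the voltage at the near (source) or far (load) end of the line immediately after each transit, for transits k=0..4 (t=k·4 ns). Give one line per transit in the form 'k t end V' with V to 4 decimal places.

Γ_L=-0.764706, Γ_S=-1.000000; launch V₁=5·75/75=5.000000
k=0 src: V=5.0000
k=1 load: inc=5.000000, refl=5.000000·-0.764706=-3.8235; V=0.000000+5.000000+-3.823529=1.1765
k=2 src: inc=-3.823529, refl=-3.823529·-1.000000=3.8235; V=5.000000+-3.823529+3.823529=5.0000
k=3 load: inc=3.823529, refl=3.823529·-0.764706=-2.9239; V=1.176471+3.823529+-2.923875=2.0761
k=4 src: inc=-2.923875, refl=-2.923875·-1.000000=2.9239; V=5.000000+-2.923875+2.923875=5.0000

0 0 source 5.0000
1 4 load 1.1765
2 8 source 5.0000
3 12 load 2.0761
4 16 source 5.0000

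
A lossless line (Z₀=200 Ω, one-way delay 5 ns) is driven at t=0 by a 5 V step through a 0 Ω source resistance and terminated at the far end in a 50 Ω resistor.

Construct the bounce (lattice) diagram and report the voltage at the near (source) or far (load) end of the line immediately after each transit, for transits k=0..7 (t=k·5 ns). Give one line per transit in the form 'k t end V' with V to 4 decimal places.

Γ_L=-0.600000, Γ_S=-1.000000; launch V₁=5·200/200=5.000000
k=0 src: V=5.0000
k=1 load: inc=5.000000, refl=5.000000·-0.600000=-3.0000; V=0.000000+5.000000+-3.000000=2.0000
k=2 src: inc=-3.000000, refl=-3.000000·-1.000000=3.0000; V=5.000000+-3.000000+3.000000=5.0000
k=3 load: inc=3.000000, refl=3.000000·-0.600000=-1.8000; V=2.000000+3.000000+-1.800000=3.2000
k=4 src: inc=-1.800000, refl=-1.800000·-1.000000=1.8000; V=5.000000+-1.800000+1.800000=5.0000
k=5 load: inc=1.800000, refl=1.800000·-0.600000=-1.0800; V=3.200000+1.800000+-1.080000=3.9200
k=6 src: inc=-1.080000, refl=-1.080000·-1.000000=1.0800; V=5.000000+-1.080000+1.080000=5.0000
k=7 load: inc=1.080000, refl=1.080000·-0.600000=-0.6480; V=3.920000+1.080000+-0.648000=4.3520

0 0 source 5.0000
1 5 load 2.0000
2 10 source 5.0000
3 15 load 3.2000
4 20 source 5.0000
5 25 load 3.9200
6 30 source 5.0000
7 35 load 4.3520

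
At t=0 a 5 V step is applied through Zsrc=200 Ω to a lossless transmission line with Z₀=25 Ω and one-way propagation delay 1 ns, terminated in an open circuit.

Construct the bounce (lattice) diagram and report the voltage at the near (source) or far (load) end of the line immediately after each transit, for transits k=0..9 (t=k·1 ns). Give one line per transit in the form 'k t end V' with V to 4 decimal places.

Γ_L=1.000000, Γ_S=0.777778; launch V₁=5·25/225=0.555556
k=0 src: V=0.5556
k=1 load: inc=0.555556, refl=0.555556·1.000000=0.5556; V=0.000000+0.555556+0.555556=1.1111
k=2 src: inc=0.555556, refl=0.555556·0.777778=0.4321; V=0.555556+0.555556+0.432099=1.5432
k=3 load: inc=0.432099, refl=0.432099·1.000000=0.4321; V=1.111111+0.432099+0.432099=1.9753
k=4 src: inc=0.432099, refl=0.432099·0.777778=0.3361; V=1.543210+0.432099+0.336077=2.3114
k=5 load: inc=0.336077, refl=0.336077·1.000000=0.3361; V=1.975309+0.336077+0.336077=2.6475
k=6 src: inc=0.336077, refl=0.336077·0.777778=0.2614; V=2.311385+0.336077+0.261393=2.9089
k=7 load: inc=0.261393, refl=0.261393·1.000000=0.2614; V=2.647462+0.261393+0.261393=3.1702
k=8 src: inc=0.261393, refl=0.261393·0.777778=0.2033; V=2.908855+0.261393+0.203306=3.3736
k=9 load: inc=0.203306, refl=0.203306·1.000000=0.2033; V=3.170248+0.203306+0.203306=3.5769

0 0 source 0.5556
1 1 load 1.1111
2 2 source 1.5432
3 3 load 1.9753
4 4 source 2.3114
5 5 load 2.6475
6 6 source 2.9089
7 7 load 3.1702
8 8 source 3.3736
9 9 load 3.5769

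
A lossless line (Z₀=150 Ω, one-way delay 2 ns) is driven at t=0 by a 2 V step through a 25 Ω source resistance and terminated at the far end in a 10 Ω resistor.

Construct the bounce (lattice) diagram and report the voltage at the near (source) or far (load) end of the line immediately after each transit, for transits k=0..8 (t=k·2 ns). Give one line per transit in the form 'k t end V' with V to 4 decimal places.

Γ_L=-0.875000, Γ_S=-0.714286; launch V₁=2·150/175=1.714286
k=0 src: V=1.7143
k=1 load: inc=1.714286, refl=1.714286·-0.875000=-1.5000; V=0.000000+1.714286+-1.500000=0.2143
k=2 src: inc=-1.500000, refl=-1.500000·-0.714286=1.0714; V=1.714286+-1.500000+1.071429=1.2857
k=3 load: inc=1.071429, refl=1.071429·-0.875000=-0.9375; V=0.214286+1.071429+-0.937500=0.3482
k=4 src: inc=-0.937500, refl=-0.937500·-0.714286=0.6696; V=1.285714+-0.937500+0.669643=1.0179
k=5 load: inc=0.669643, refl=0.669643·-0.875000=-0.5859; V=0.348214+0.669643+-0.585938=0.4319
k=6 src: inc=-0.585938, refl=-0.585938·-0.714286=0.4185; V=1.017857+-0.585938+0.418527=0.8504
k=7 load: inc=0.418527, refl=0.418527·-0.875000=-0.3662; V=0.431920+0.418527+-0.366211=0.4842
k=8 src: inc=-0.366211, refl=-0.366211·-0.714286=0.2616; V=0.850446+-0.366211+0.261579=0.7458

0 0 source 1.7143
1 2 load 0.2143
2 4 source 1.2857
3 6 load 0.3482
4 8 source 1.0179
5 10 load 0.4319
6 12 source 0.8504
7 14 load 0.4842
8 16 source 0.7458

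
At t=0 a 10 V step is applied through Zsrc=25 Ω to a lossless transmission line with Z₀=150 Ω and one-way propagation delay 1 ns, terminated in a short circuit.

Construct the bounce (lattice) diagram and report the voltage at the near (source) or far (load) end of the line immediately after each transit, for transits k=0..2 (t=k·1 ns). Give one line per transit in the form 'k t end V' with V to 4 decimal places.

0 0 source 8.5714
1 1 load 0.0000
2 2 source 6.1224

Γ_L=-1.000000, Γ_S=-0.714286; launch V₁=10·150/175=8.571429
k=0 src: V=8.5714
k=1 load: inc=8.571429, refl=8.571429·-1.000000=-8.5714; V=0.000000+8.571429+-8.571429=0.0000
k=2 src: inc=-8.571429, refl=-8.571429·-0.714286=6.1224; V=8.571429+-8.571429+6.122449=6.1224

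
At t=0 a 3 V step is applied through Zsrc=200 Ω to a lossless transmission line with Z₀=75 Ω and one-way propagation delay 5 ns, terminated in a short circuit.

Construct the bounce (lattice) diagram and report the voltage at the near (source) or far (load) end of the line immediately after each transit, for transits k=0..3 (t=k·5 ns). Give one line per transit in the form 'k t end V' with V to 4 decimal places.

0 0 source 0.8182
1 5 load 0.0000
2 10 source -0.3719
3 15 load 0.0000

Γ_L=-1.000000, Γ_S=0.454545; launch V₁=3·75/275=0.818182
k=0 src: V=0.8182
k=1 load: inc=0.818182, refl=0.818182·-1.000000=-0.8182; V=0.000000+0.818182+-0.818182=0.0000
k=2 src: inc=-0.818182, refl=-0.818182·0.454545=-0.3719; V=0.818182+-0.818182+-0.371901=-0.3719
k=3 load: inc=-0.371901, refl=-0.371901·-1.000000=0.3719; V=0.000000+-0.371901+0.371901=0.0000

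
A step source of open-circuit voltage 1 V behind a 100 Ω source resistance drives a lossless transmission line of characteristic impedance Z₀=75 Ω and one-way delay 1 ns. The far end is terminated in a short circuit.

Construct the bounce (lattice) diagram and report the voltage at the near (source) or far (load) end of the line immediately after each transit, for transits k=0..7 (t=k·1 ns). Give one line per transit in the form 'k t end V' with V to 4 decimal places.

Γ_L=-1.000000, Γ_S=0.142857; launch V₁=1·75/175=0.428571
k=0 src: V=0.4286
k=1 load: inc=0.428571, refl=0.428571·-1.000000=-0.4286; V=0.000000+0.428571+-0.428571=0.0000
k=2 src: inc=-0.428571, refl=-0.428571·0.142857=-0.0612; V=0.428571+-0.428571+-0.061224=-0.0612
k=3 load: inc=-0.061224, refl=-0.061224·-1.000000=0.0612; V=0.000000+-0.061224+0.061224=0.0000
k=4 src: inc=0.061224, refl=0.061224·0.142857=0.0087; V=-0.061224+0.061224+0.008746=0.0087
k=5 load: inc=0.008746, refl=0.008746·-1.000000=-0.0087; V=0.000000+0.008746+-0.008746=0.0000
k=6 src: inc=-0.008746, refl=-0.008746·0.142857=-0.0012; V=0.008746+-0.008746+-0.001249=-0.0012
k=7 load: inc=-0.001249, refl=-0.001249·-1.000000=0.0012; V=0.000000+-0.001249+0.001249=0.0000

0 0 source 0.4286
1 1 load 0.0000
2 2 source -0.0612
3 3 load 0.0000
4 4 source 0.0087
5 5 load 0.0000
6 6 source -0.0012
7 7 load 0.0000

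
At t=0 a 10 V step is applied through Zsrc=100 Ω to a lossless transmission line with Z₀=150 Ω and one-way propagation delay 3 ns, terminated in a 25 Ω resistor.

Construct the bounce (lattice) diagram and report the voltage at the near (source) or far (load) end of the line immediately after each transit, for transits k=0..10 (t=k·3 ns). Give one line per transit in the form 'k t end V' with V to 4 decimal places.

Γ_L=-0.714286, Γ_S=-0.200000; launch V₁=10·150/250=6.000000
k=0 src: V=6.0000
k=1 load: inc=6.000000, refl=6.000000·-0.714286=-4.2857; V=0.000000+6.000000+-4.285714=1.7143
k=2 src: inc=-4.285714, refl=-4.285714·-0.200000=0.8571; V=6.000000+-4.285714+0.857143=2.5714
k=3 load: inc=0.857143, refl=0.857143·-0.714286=-0.6122; V=1.714286+0.857143+-0.612245=1.9592
k=4 src: inc=-0.612245, refl=-0.612245·-0.200000=0.1224; V=2.571429+-0.612245+0.122449=2.0816
k=5 load: inc=0.122449, refl=0.122449·-0.714286=-0.0875; V=1.959184+0.122449+-0.087464=1.9942
k=6 src: inc=-0.087464, refl=-0.087464·-0.200000=0.0175; V=2.081633+-0.087464+0.017493=2.0117
k=7 load: inc=0.017493, refl=0.017493·-0.714286=-0.0125; V=1.994169+0.017493+-0.012495=1.9992
k=8 src: inc=-0.012495, refl=-0.012495·-0.200000=0.0025; V=2.011662+-0.012495+0.002499=2.0017
k=9 load: inc=0.002499, refl=0.002499·-0.714286=-0.0018; V=1.999167+0.002499+-0.001785=1.9999
k=10 src: inc=-0.001785, refl=-0.001785·-0.200000=0.0004; V=2.001666+-0.001785+0.000357=2.0002

0 0 source 6.0000
1 3 load 1.7143
2 6 source 2.5714
3 9 load 1.9592
4 12 source 2.0816
5 15 load 1.9942
6 18 source 2.0117
7 21 load 1.9992
8 24 source 2.0017
9 27 load 1.9999
10 30 source 2.0002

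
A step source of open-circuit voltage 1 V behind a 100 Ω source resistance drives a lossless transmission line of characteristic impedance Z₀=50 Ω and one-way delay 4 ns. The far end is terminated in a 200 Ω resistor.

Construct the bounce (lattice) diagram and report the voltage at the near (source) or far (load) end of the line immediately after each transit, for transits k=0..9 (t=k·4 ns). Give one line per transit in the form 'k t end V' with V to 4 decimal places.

Γ_L=0.600000, Γ_S=0.333333; launch V₁=1·50/150=0.333333
k=0 src: V=0.3333
k=1 load: inc=0.333333, refl=0.333333·0.600000=0.2000; V=0.000000+0.333333+0.200000=0.5333
k=2 src: inc=0.200000, refl=0.200000·0.333333=0.0667; V=0.333333+0.200000+0.066667=0.6000
k=3 load: inc=0.066667, refl=0.066667·0.600000=0.0400; V=0.533333+0.066667+0.040000=0.6400
k=4 src: inc=0.040000, refl=0.040000·0.333333=0.0133; V=0.600000+0.040000+0.013333=0.6533
k=5 load: inc=0.013333, refl=0.013333·0.600000=0.0080; V=0.640000+0.013333+0.008000=0.6613
k=6 src: inc=0.008000, refl=0.008000·0.333333=0.0027; V=0.653333+0.008000+0.002667=0.6640
k=7 load: inc=0.002667, refl=0.002667·0.600000=0.0016; V=0.661333+0.002667+0.001600=0.6656
k=8 src: inc=0.001600, refl=0.001600·0.333333=0.0005; V=0.664000+0.001600+0.000533=0.6661
k=9 load: inc=0.000533, refl=0.000533·0.600000=0.0003; V=0.665600+0.000533+0.000320=0.6665

0 0 source 0.3333
1 4 load 0.5333
2 8 source 0.6000
3 12 load 0.6400
4 16 source 0.6533
5 20 load 0.6613
6 24 source 0.6640
7 28 load 0.6656
8 32 source 0.6661
9 36 load 0.6665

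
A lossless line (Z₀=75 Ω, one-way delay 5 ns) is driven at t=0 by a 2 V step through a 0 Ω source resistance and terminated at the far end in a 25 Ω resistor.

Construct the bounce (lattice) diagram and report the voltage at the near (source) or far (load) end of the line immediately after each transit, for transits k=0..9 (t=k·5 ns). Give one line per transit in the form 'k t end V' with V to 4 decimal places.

0 0 source 2.0000
1 5 load 1.0000
2 10 source 2.0000
3 15 load 1.5000
4 20 source 2.0000
5 25 load 1.7500
6 30 source 2.0000
7 35 load 1.8750
8 40 source 2.0000
9 45 load 1.9375

Γ_L=-0.500000, Γ_S=-1.000000; launch V₁=2·75/75=2.000000
k=0 src: V=2.0000
k=1 load: inc=2.000000, refl=2.000000·-0.500000=-1.0000; V=0.000000+2.000000+-1.000000=1.0000
k=2 src: inc=-1.000000, refl=-1.000000·-1.000000=1.0000; V=2.000000+-1.000000+1.000000=2.0000
k=3 load: inc=1.000000, refl=1.000000·-0.500000=-0.5000; V=1.000000+1.000000+-0.500000=1.5000
k=4 src: inc=-0.500000, refl=-0.500000·-1.000000=0.5000; V=2.000000+-0.500000+0.500000=2.0000
k=5 load: inc=0.500000, refl=0.500000·-0.500000=-0.2500; V=1.500000+0.500000+-0.250000=1.7500
k=6 src: inc=-0.250000, refl=-0.250000·-1.000000=0.2500; V=2.000000+-0.250000+0.250000=2.0000
k=7 load: inc=0.250000, refl=0.250000·-0.500000=-0.1250; V=1.750000+0.250000+-0.125000=1.8750
k=8 src: inc=-0.125000, refl=-0.125000·-1.000000=0.1250; V=2.000000+-0.125000+0.125000=2.0000
k=9 load: inc=0.125000, refl=0.125000·-0.500000=-0.0625; V=1.875000+0.125000+-0.062500=1.9375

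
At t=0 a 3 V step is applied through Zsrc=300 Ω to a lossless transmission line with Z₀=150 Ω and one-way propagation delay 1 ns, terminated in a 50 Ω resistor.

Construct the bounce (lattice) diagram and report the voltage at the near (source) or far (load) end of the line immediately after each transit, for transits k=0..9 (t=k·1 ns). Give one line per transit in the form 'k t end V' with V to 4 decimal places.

Γ_L=-0.500000, Γ_S=0.333333; launch V₁=3·150/450=1.000000
k=0 src: V=1.0000
k=1 load: inc=1.000000, refl=1.000000·-0.500000=-0.5000; V=0.000000+1.000000+-0.500000=0.5000
k=2 src: inc=-0.500000, refl=-0.500000·0.333333=-0.1667; V=1.000000+-0.500000+-0.166667=0.3333
k=3 load: inc=-0.166667, refl=-0.166667·-0.500000=0.0833; V=0.500000+-0.166667+0.083333=0.4167
k=4 src: inc=0.083333, refl=0.083333·0.333333=0.0278; V=0.333333+0.083333+0.027778=0.4444
k=5 load: inc=0.027778, refl=0.027778·-0.500000=-0.0139; V=0.416667+0.027778+-0.013889=0.4306
k=6 src: inc=-0.013889, refl=-0.013889·0.333333=-0.0046; V=0.444444+-0.013889+-0.004630=0.4259
k=7 load: inc=-0.004630, refl=-0.004630·-0.500000=0.0023; V=0.430556+-0.004630+0.002315=0.4282
k=8 src: inc=0.002315, refl=0.002315·0.333333=0.0008; V=0.425926+0.002315+0.000772=0.4290
k=9 load: inc=0.000772, refl=0.000772·-0.500000=-0.0004; V=0.428241+0.000772+-0.000386=0.4286

0 0 source 1.0000
1 1 load 0.5000
2 2 source 0.3333
3 3 load 0.4167
4 4 source 0.4444
5 5 load 0.4306
6 6 source 0.4259
7 7 load 0.4282
8 8 source 0.4290
9 9 load 0.4286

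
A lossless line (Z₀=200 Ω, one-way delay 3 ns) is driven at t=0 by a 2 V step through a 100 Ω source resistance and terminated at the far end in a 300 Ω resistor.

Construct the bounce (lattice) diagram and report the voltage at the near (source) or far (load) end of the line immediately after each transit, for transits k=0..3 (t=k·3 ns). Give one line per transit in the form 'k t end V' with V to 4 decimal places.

Γ_L=0.200000, Γ_S=-0.333333; launch V₁=2·200/300=1.333333
k=0 src: V=1.3333
k=1 load: inc=1.333333, refl=1.333333·0.200000=0.2667; V=0.000000+1.333333+0.266667=1.6000
k=2 src: inc=0.266667, refl=0.266667·-0.333333=-0.0889; V=1.333333+0.266667+-0.088889=1.5111
k=3 load: inc=-0.088889, refl=-0.088889·0.200000=-0.0178; V=1.600000+-0.088889+-0.017778=1.4933

0 0 source 1.3333
1 3 load 1.6000
2 6 source 1.5111
3 9 load 1.4933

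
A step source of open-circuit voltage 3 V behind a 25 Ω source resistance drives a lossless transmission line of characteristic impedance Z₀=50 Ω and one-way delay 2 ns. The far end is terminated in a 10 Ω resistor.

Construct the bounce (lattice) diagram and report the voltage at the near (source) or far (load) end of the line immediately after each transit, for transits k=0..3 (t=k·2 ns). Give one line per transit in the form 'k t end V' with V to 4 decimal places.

Γ_L=-0.666667, Γ_S=-0.333333; launch V₁=3·50/75=2.000000
k=0 src: V=2.0000
k=1 load: inc=2.000000, refl=2.000000·-0.666667=-1.3333; V=0.000000+2.000000+-1.333333=0.6667
k=2 src: inc=-1.333333, refl=-1.333333·-0.333333=0.4444; V=2.000000+-1.333333+0.444444=1.1111
k=3 load: inc=0.444444, refl=0.444444·-0.666667=-0.2963; V=0.666667+0.444444+-0.296296=0.8148

0 0 source 2.0000
1 2 load 0.6667
2 4 source 1.1111
3 6 load 0.8148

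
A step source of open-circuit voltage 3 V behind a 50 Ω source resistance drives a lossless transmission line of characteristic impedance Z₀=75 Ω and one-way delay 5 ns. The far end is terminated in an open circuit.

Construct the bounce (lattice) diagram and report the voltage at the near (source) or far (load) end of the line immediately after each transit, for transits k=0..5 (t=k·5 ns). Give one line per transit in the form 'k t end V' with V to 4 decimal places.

0 0 source 1.8000
1 5 load 3.6000
2 10 source 3.2400
3 15 load 2.8800
4 20 source 2.9520
5 25 load 3.0240

Γ_L=1.000000, Γ_S=-0.200000; launch V₁=3·75/125=1.800000
k=0 src: V=1.8000
k=1 load: inc=1.800000, refl=1.800000·1.000000=1.8000; V=0.000000+1.800000+1.800000=3.6000
k=2 src: inc=1.800000, refl=1.800000·-0.200000=-0.3600; V=1.800000+1.800000+-0.360000=3.2400
k=3 load: inc=-0.360000, refl=-0.360000·1.000000=-0.3600; V=3.600000+-0.360000+-0.360000=2.8800
k=4 src: inc=-0.360000, refl=-0.360000·-0.200000=0.0720; V=3.240000+-0.360000+0.072000=2.9520
k=5 load: inc=0.072000, refl=0.072000·1.000000=0.0720; V=2.880000+0.072000+0.072000=3.0240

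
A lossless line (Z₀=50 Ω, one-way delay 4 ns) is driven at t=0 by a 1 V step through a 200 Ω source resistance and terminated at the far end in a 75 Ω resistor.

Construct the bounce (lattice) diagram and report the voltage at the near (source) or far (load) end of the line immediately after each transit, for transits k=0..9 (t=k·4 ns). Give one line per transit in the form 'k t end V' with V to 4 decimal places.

0 0 source 0.2000
1 4 load 0.2400
2 8 source 0.2640
3 12 load 0.2688
4 16 source 0.2717
5 20 load 0.2723
6 24 source 0.2726
7 28 load 0.2727
8 32 source 0.2727
9 36 load 0.2727

Γ_L=0.200000, Γ_S=0.600000; launch V₁=1·50/250=0.200000
k=0 src: V=0.2000
k=1 load: inc=0.200000, refl=0.200000·0.200000=0.0400; V=0.000000+0.200000+0.040000=0.2400
k=2 src: inc=0.040000, refl=0.040000·0.600000=0.0240; V=0.200000+0.040000+0.024000=0.2640
k=3 load: inc=0.024000, refl=0.024000·0.200000=0.0048; V=0.240000+0.024000+0.004800=0.2688
k=4 src: inc=0.004800, refl=0.004800·0.600000=0.0029; V=0.264000+0.004800+0.002880=0.2717
k=5 load: inc=0.002880, refl=0.002880·0.200000=0.0006; V=0.268800+0.002880+0.000576=0.2723
k=6 src: inc=0.000576, refl=0.000576·0.600000=0.0003; V=0.271680+0.000576+0.000346=0.2726
k=7 load: inc=0.000346, refl=0.000346·0.200000=0.0001; V=0.272256+0.000346+0.000069=0.2727
k=8 src: inc=0.000069, refl=0.000069·0.600000=0.0000; V=0.272602+0.000069+0.000041=0.2727
k=9 load: inc=0.000041, refl=0.000041·0.200000=0.0000; V=0.272671+0.000041+0.000008=0.2727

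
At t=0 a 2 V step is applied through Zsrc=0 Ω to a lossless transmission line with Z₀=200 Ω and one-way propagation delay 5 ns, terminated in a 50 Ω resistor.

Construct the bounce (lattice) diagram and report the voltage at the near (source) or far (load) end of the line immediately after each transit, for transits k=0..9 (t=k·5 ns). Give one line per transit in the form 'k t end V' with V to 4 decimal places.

0 0 source 2.0000
1 5 load 0.8000
2 10 source 2.0000
3 15 load 1.2800
4 20 source 2.0000
5 25 load 1.5680
6 30 source 2.0000
7 35 load 1.7408
8 40 source 2.0000
9 45 load 1.8445

Γ_L=-0.600000, Γ_S=-1.000000; launch V₁=2·200/200=2.000000
k=0 src: V=2.0000
k=1 load: inc=2.000000, refl=2.000000·-0.600000=-1.2000; V=0.000000+2.000000+-1.200000=0.8000
k=2 src: inc=-1.200000, refl=-1.200000·-1.000000=1.2000; V=2.000000+-1.200000+1.200000=2.0000
k=3 load: inc=1.200000, refl=1.200000·-0.600000=-0.7200; V=0.800000+1.200000+-0.720000=1.2800
k=4 src: inc=-0.720000, refl=-0.720000·-1.000000=0.7200; V=2.000000+-0.720000+0.720000=2.0000
k=5 load: inc=0.720000, refl=0.720000·-0.600000=-0.4320; V=1.280000+0.720000+-0.432000=1.5680
k=6 src: inc=-0.432000, refl=-0.432000·-1.000000=0.4320; V=2.000000+-0.432000+0.432000=2.0000
k=7 load: inc=0.432000, refl=0.432000·-0.600000=-0.2592; V=1.568000+0.432000+-0.259200=1.7408
k=8 src: inc=-0.259200, refl=-0.259200·-1.000000=0.2592; V=2.000000+-0.259200+0.259200=2.0000
k=9 load: inc=0.259200, refl=0.259200·-0.600000=-0.1555; V=1.740800+0.259200+-0.155520=1.8445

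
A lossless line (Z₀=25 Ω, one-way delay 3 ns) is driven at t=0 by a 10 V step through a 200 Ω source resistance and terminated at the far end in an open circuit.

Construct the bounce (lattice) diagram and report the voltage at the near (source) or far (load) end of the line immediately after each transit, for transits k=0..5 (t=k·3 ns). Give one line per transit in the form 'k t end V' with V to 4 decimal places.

0 0 source 1.1111
1 3 load 2.2222
2 6 source 3.0864
3 9 load 3.9506
4 12 source 4.6228
5 15 load 5.2949

Γ_L=1.000000, Γ_S=0.777778; launch V₁=10·25/225=1.111111
k=0 src: V=1.1111
k=1 load: inc=1.111111, refl=1.111111·1.000000=1.1111; V=0.000000+1.111111+1.111111=2.2222
k=2 src: inc=1.111111, refl=1.111111·0.777778=0.8642; V=1.111111+1.111111+0.864198=3.0864
k=3 load: inc=0.864198, refl=0.864198·1.000000=0.8642; V=2.222222+0.864198+0.864198=3.9506
k=4 src: inc=0.864198, refl=0.864198·0.777778=0.6722; V=3.086420+0.864198+0.672154=4.6228
k=5 load: inc=0.672154, refl=0.672154·1.000000=0.6722; V=3.950617+0.672154+0.672154=5.2949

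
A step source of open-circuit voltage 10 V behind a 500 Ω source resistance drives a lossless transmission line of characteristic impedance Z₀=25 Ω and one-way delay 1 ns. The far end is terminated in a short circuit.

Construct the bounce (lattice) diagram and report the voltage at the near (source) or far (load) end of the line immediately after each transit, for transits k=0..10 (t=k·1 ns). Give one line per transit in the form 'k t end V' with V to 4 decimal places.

0 0 source 0.4762
1 1 load 0.0000
2 2 source -0.4308
3 3 load 0.0000
4 4 source 0.3898
5 5 load 0.0000
6 6 source -0.3527
7 7 load 0.0000
8 8 source 0.3191
9 9 load 0.0000
10 10 source -0.2887

Γ_L=-1.000000, Γ_S=0.904762; launch V₁=10·25/525=0.476190
k=0 src: V=0.4762
k=1 load: inc=0.476190, refl=0.476190·-1.000000=-0.4762; V=0.000000+0.476190+-0.476190=0.0000
k=2 src: inc=-0.476190, refl=-0.476190·0.904762=-0.4308; V=0.476190+-0.476190+-0.430839=-0.4308
k=3 load: inc=-0.430839, refl=-0.430839·-1.000000=0.4308; V=0.000000+-0.430839+0.430839=0.0000
k=4 src: inc=0.430839, refl=0.430839·0.904762=0.3898; V=-0.430839+0.430839+0.389807=0.3898
k=5 load: inc=0.389807, refl=0.389807·-1.000000=-0.3898; V=0.000000+0.389807+-0.389807=0.0000
k=6 src: inc=-0.389807, refl=-0.389807·0.904762=-0.3527; V=0.389807+-0.389807+-0.352682=-0.3527
k=7 load: inc=-0.352682, refl=-0.352682·-1.000000=0.3527; V=0.000000+-0.352682+0.352682=0.0000
k=8 src: inc=0.352682, refl=0.352682·0.904762=0.3191; V=-0.352682+0.352682+0.319093=0.3191
k=9 load: inc=0.319093, refl=0.319093·-1.000000=-0.3191; V=0.000000+0.319093+-0.319093=0.0000
k=10 src: inc=-0.319093, refl=-0.319093·0.904762=-0.2887; V=0.319093+-0.319093+-0.288704=-0.2887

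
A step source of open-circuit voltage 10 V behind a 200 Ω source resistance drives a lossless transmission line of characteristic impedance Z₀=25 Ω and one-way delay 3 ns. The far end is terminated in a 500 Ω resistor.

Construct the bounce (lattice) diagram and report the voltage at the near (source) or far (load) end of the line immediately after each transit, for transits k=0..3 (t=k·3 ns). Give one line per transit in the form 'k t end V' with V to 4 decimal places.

Γ_L=0.904762, Γ_S=0.777778; launch V₁=10·25/225=1.111111
k=0 src: V=1.1111
k=1 load: inc=1.111111, refl=1.111111·0.904762=1.0053; V=0.000000+1.111111+1.005291=2.1164
k=2 src: inc=1.005291, refl=1.005291·0.777778=0.7819; V=1.111111+1.005291+0.781893=2.8983
k=3 load: inc=0.781893, refl=0.781893·0.904762=0.7074; V=2.116402+0.781893+0.707427=3.6057

0 0 source 1.1111
1 3 load 2.1164
2 6 source 2.8983
3 9 load 3.6057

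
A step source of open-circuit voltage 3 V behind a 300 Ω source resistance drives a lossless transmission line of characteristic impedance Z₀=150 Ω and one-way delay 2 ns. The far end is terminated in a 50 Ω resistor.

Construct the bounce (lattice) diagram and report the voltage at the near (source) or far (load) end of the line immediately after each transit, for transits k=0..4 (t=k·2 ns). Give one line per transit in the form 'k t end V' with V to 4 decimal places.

0 0 source 1.0000
1 2 load 0.5000
2 4 source 0.3333
3 6 load 0.4167
4 8 source 0.4444

Γ_L=-0.500000, Γ_S=0.333333; launch V₁=3·150/450=1.000000
k=0 src: V=1.0000
k=1 load: inc=1.000000, refl=1.000000·-0.500000=-0.5000; V=0.000000+1.000000+-0.500000=0.5000
k=2 src: inc=-0.500000, refl=-0.500000·0.333333=-0.1667; V=1.000000+-0.500000+-0.166667=0.3333
k=3 load: inc=-0.166667, refl=-0.166667·-0.500000=0.0833; V=0.500000+-0.166667+0.083333=0.4167
k=4 src: inc=0.083333, refl=0.083333·0.333333=0.0278; V=0.333333+0.083333+0.027778=0.4444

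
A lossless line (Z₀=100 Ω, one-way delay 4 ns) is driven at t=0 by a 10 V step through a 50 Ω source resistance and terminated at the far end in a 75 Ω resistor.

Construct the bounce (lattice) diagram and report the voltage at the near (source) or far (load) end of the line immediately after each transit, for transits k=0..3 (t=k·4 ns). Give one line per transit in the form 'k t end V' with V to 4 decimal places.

Γ_L=-0.142857, Γ_S=-0.333333; launch V₁=10·100/150=6.666667
k=0 src: V=6.6667
k=1 load: inc=6.666667, refl=6.666667·-0.142857=-0.9524; V=0.000000+6.666667+-0.952381=5.7143
k=2 src: inc=-0.952381, refl=-0.952381·-0.333333=0.3175; V=6.666667+-0.952381+0.317460=6.0317
k=3 load: inc=0.317460, refl=0.317460·-0.142857=-0.0454; V=5.714286+0.317460+-0.045351=5.9864

0 0 source 6.6667
1 4 load 5.7143
2 8 source 6.0317
3 12 load 5.9864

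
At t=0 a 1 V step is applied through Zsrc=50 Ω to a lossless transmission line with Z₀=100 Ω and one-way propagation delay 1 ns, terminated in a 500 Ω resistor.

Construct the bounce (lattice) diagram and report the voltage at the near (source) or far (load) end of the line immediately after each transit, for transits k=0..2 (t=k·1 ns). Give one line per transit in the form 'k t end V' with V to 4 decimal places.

0 0 source 0.6667
1 1 load 1.1111
2 2 source 0.9630

Γ_L=0.666667, Γ_S=-0.333333; launch V₁=1·100/150=0.666667
k=0 src: V=0.6667
k=1 load: inc=0.666667, refl=0.666667·0.666667=0.4444; V=0.000000+0.666667+0.444444=1.1111
k=2 src: inc=0.444444, refl=0.444444·-0.333333=-0.1481; V=0.666667+0.444444+-0.148148=0.9630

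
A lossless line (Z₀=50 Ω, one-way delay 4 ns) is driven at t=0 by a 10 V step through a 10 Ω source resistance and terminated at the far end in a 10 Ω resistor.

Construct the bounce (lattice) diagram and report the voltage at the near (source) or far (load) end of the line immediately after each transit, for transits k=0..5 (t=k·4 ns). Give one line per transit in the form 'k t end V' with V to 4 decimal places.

0 0 source 8.3333
1 4 load 2.7778
2 8 source 6.4815
3 12 load 4.0123
4 16 source 5.6584
5 20 load 4.5610

Γ_L=-0.666667, Γ_S=-0.666667; launch V₁=10·50/60=8.333333
k=0 src: V=8.3333
k=1 load: inc=8.333333, refl=8.333333·-0.666667=-5.5556; V=0.000000+8.333333+-5.555556=2.7778
k=2 src: inc=-5.555556, refl=-5.555556·-0.666667=3.7037; V=8.333333+-5.555556+3.703704=6.4815
k=3 load: inc=3.703704, refl=3.703704·-0.666667=-2.4691; V=2.777778+3.703704+-2.469136=4.0123
k=4 src: inc=-2.469136, refl=-2.469136·-0.666667=1.6461; V=6.481481+-2.469136+1.646091=5.6584
k=5 load: inc=1.646091, refl=1.646091·-0.666667=-1.0974; V=4.012346+1.646091+-1.097394=4.5610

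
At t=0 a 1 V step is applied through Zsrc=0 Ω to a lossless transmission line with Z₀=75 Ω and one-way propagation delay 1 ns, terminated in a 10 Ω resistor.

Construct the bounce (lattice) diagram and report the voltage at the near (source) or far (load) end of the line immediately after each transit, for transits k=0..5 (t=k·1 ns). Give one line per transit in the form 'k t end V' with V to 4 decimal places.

Γ_L=-0.764706, Γ_S=-1.000000; launch V₁=1·75/75=1.000000
k=0 src: V=1.0000
k=1 load: inc=1.000000, refl=1.000000·-0.764706=-0.7647; V=0.000000+1.000000+-0.764706=0.2353
k=2 src: inc=-0.764706, refl=-0.764706·-1.000000=0.7647; V=1.000000+-0.764706+0.764706=1.0000
k=3 load: inc=0.764706, refl=0.764706·-0.764706=-0.5848; V=0.235294+0.764706+-0.584775=0.4152
k=4 src: inc=-0.584775, refl=-0.584775·-1.000000=0.5848; V=1.000000+-0.584775+0.584775=1.0000
k=5 load: inc=0.584775, refl=0.584775·-0.764706=-0.4472; V=0.415225+0.584775+-0.447181=0.5528

0 0 source 1.0000
1 1 load 0.2353
2 2 source 1.0000
3 3 load 0.4152
4 4 source 1.0000
5 5 load 0.5528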